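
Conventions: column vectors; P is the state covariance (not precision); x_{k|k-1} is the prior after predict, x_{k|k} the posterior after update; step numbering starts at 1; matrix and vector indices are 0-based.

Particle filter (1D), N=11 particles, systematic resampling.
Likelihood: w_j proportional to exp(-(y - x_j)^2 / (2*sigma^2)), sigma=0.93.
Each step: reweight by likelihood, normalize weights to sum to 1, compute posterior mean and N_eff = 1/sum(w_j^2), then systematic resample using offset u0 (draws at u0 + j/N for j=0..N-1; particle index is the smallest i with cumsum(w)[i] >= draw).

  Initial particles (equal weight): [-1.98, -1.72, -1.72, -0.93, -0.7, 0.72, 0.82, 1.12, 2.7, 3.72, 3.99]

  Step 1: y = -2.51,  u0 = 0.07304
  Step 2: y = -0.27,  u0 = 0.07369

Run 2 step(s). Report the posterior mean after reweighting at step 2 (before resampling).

post_mean = -1.3740

step 1: w=[0.3226, 0.2645, 0.2645, 0.0896, 0.0571, 0.0009, 0.0006, 0.0002, 0.0000, 0.0000, 0.0000]  mean=-1.6705  Neff=3.9176  idx=[0, 0, 0, 1, 1, 1, 2, 2, 2, 3, 4]
step 2: w=[0.0460, 0.0460, 0.0460, 0.0740, 0.0740, 0.0740, 0.0740, 0.0740, 0.0740, 0.1939, 0.2242]  mean=-1.3740  Neff=7.8712  idx=[1, 3, 4, 5, 7, 8, 9, 9, 10, 10, 10]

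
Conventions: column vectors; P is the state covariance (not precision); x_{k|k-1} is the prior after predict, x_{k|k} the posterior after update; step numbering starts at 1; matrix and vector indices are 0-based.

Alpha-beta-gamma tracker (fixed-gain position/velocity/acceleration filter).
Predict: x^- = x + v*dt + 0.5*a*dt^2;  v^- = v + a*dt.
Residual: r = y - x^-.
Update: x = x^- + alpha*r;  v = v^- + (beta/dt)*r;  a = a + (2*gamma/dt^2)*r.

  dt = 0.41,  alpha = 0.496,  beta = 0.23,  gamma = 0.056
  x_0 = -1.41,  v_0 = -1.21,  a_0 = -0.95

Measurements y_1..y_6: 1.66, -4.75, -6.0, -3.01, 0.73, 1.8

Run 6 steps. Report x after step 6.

x_post = -0.4260

step 1: x_pred=-1.9859  r=3.6459  x^+=-0.1776  v^+=0.4458  a^+=1.4792
step 2: x_pred=0.1295  r=-4.8795  x^+=-2.2907  v^+=-1.6850  a^+=-1.7719
step 3: x_pred=-3.1305  r=-2.8695  x^+=-4.5538  v^+=-4.0212  a^+=-3.6838
step 4: x_pred=-6.5121  r=3.5021  x^+=-4.7751  v^+=-3.5670  a^+=-1.3504
step 5: x_pred=-6.3510  r=7.0810  x^+=-2.8388  v^+=-0.1484  a^+=3.3675
step 6: x_pred=-2.6166  r=4.4166  x^+=-0.4260  v^+=3.7099  a^+=6.3101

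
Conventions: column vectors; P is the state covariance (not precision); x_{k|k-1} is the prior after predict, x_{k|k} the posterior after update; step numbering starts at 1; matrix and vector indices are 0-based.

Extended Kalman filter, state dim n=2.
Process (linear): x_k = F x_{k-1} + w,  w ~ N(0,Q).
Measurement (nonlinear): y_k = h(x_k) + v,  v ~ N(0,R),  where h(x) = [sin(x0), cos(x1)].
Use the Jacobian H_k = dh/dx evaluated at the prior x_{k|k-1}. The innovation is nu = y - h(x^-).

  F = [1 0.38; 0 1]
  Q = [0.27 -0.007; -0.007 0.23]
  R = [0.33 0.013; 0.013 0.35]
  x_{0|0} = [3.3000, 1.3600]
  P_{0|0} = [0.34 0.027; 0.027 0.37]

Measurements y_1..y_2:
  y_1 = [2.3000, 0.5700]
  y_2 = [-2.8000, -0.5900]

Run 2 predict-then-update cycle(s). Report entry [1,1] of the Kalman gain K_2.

K[1,1] = -0.5650

step 1: x^-=[3.8168, 1.3600]  P^-=[0.6839 0.1606; 0.1606 0.6000]  H_jac=[-0.7806 0.0000; 0.0000 -0.9779]  S=[0.7467 0.1356; 0.1356 0.9237]  K=[-0.7028 -0.0669; -0.0540 -0.6272]  nu=[2.9251, 0.3608]  x^+=[1.7369, 0.9758]  P^+=[0.2982 0.0333; 0.0333 0.2252]
step 2: x^-=[2.1077, 0.9758]  P^-=[0.6260 0.1119; 0.1119 0.4552]  H_jac=[-0.5115 0.0000; 0.0000 -0.8281]  S=[0.4938 0.0604; 0.0604 0.6622]  K=[-0.6385 -0.0817; -0.0468 -0.5650]  nu=[-3.6593, -1.1505]  x^+=[4.5381, 1.7970]  P^+=[0.4140 0.0445; 0.0445 0.2395]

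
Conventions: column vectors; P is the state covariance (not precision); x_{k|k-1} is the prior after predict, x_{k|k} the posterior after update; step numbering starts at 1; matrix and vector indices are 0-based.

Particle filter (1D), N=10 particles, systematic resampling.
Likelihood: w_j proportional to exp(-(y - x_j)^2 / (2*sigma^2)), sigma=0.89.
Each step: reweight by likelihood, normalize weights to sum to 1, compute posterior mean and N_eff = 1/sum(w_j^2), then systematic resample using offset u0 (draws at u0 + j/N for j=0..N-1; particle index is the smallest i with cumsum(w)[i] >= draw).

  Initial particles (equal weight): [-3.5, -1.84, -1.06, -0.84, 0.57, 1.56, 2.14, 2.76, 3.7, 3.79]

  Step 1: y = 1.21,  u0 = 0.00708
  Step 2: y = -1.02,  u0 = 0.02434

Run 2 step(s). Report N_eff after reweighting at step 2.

N_eff = 2.4439

step 1: w=[0.0000, 0.0011, 0.0146, 0.0267, 0.2921, 0.3502, 0.2191, 0.0830, 0.0076, 0.0057]  mean=1.4204  Neff=3.7898  idx=[2, 4, 4, 4, 5, 5, 5, 6, 6, 7]
step 2: w=[0.6033, 0.1224, 0.1224, 0.1224, 0.0090, 0.0090, 0.0090, 0.0011, 0.0011, 0.0001]  mean=-0.3829  Neff=2.4439  idx=[0, 0, 0, 0, 0, 0, 1, 1, 2, 3]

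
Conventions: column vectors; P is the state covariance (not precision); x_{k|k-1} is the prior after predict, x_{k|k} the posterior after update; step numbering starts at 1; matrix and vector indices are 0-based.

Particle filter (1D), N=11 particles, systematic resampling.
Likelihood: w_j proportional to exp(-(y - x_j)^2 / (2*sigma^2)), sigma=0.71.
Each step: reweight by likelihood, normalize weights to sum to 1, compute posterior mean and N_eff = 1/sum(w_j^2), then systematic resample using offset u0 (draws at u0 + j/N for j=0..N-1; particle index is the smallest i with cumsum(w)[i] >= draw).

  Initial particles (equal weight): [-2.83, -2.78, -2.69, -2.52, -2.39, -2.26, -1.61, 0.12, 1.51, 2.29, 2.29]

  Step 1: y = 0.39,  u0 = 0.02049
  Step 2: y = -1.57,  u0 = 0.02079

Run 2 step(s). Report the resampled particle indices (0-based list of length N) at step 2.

resampled_idx = [0, 0, 1, 2, 3, 3, 4, 5, 5, 6, 7]

step 1: w=[0.0000, 0.0000, 0.0001, 0.0002, 0.0004, 0.0007, 0.0146, 0.7184, 0.2226, 0.0215, 0.0215]  mean=0.4940  Neff=1.7643  idx=[7, 7, 7, 7, 7, 7, 7, 7, 8, 8, 8]
step 2: w=[0.1249, 0.1249, 0.1249, 0.1249, 0.1249, 0.1249, 0.1249, 0.1249, 0.0002, 0.0002, 0.0002]  mean=0.1207  Neff=8.0084  idx=[0, 0, 1, 2, 3, 3, 4, 5, 5, 6, 7]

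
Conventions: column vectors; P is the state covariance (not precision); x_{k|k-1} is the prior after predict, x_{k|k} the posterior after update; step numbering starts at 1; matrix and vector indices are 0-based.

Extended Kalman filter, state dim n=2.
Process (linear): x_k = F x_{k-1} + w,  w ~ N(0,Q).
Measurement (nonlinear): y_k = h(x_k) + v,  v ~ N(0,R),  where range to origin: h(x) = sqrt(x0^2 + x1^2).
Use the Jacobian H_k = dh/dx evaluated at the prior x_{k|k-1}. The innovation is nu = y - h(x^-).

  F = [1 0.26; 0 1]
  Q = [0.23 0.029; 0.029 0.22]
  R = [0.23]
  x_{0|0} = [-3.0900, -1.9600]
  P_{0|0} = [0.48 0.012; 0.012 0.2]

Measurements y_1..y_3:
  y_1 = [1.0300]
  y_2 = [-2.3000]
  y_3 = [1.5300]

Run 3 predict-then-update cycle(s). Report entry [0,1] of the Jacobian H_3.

H_jac[0,1] = 0.6984

step 1: x^-=[-3.5996, -1.9600]  P^-=[0.7298 0.0930; 0.0930 0.4200]  H_jac=[-0.8782 -0.4782]  S=[0.9670]  K=[-0.7087; -0.2922]  nu=[-3.0686]  x^+=[-1.4247, -1.0635]  P^+=[0.2440 -0.1072; -0.1072 0.3375]
step 2: x^-=[-1.7012, -1.0635]  P^-=[0.4410 0.0095; 0.0095 0.5575]  H_jac=[-0.8480 -0.5301]  S=[0.7123]  K=[-0.5321; -0.4262]  nu=[-4.3063]  x^+=[0.5902, 0.7717]  P^+=[0.2394 -0.1520; -0.1520 0.4281]
step 3: x^-=[0.7908, 0.7717]  P^-=[0.4193 -0.0117; -0.0117 0.6481]  H_jac=[0.7157 0.6984]  S=[0.7492]  K=[0.3896; 0.5930]  nu=[0.4251]  x^+=[0.9564, 1.0237]  P^+=[0.3055 -0.1848; -0.1848 0.3847]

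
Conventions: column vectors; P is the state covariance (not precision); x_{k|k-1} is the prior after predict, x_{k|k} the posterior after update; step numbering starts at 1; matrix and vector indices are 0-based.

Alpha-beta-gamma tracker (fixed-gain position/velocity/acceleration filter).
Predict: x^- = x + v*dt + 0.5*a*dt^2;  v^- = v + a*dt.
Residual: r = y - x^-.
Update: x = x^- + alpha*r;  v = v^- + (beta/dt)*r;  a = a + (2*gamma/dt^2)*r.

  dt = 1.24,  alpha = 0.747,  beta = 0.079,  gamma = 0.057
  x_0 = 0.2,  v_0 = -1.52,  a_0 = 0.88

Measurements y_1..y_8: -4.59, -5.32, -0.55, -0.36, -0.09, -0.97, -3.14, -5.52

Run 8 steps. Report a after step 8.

a_post = -0.9305

step 1: x_pred=-1.0083  r=-3.5817  x^+=-3.6838  v^+=-0.6570  a^+=0.6144
step 2: x_pred=-4.0261  r=-1.2939  x^+=-4.9926  v^+=0.0225  a^+=0.5185
step 3: x_pred=-4.5661  r=4.0161  x^+=-1.5661  v^+=0.9213  a^+=0.8163
step 4: x_pred=0.2039  r=-0.5639  x^+=-0.2173  v^+=1.8976  a^+=0.7745
step 5: x_pred=2.7311  r=-2.8211  x^+=0.6237  v^+=2.6782  a^+=0.5653
step 6: x_pred=4.3793  r=-5.3493  x^+=0.3834  v^+=3.0384  a^+=0.1687
step 7: x_pred=4.2806  r=-7.4206  x^+=-1.2626  v^+=2.7748  a^+=-0.3815
step 8: x_pred=1.8849  r=-7.4049  x^+=-3.6466  v^+=1.8300  a^+=-0.9305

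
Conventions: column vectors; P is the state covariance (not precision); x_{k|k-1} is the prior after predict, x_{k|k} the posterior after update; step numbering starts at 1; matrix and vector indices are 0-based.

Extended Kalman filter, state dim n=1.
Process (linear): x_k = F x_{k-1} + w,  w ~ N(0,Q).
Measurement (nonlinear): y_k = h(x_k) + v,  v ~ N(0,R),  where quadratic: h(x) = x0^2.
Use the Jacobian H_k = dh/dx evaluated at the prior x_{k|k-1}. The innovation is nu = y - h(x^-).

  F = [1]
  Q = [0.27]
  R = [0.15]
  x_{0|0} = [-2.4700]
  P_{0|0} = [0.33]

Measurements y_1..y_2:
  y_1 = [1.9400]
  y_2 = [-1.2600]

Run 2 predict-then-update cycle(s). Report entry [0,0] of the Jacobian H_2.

H_jac[0,0] = -3.2725

step 1: x^-=[-2.4700]  P^-=[0.6000]  H_jac=[-4.9400]  S=[14.7922]  K=[-0.2004]  nu=[-4.1609]  x^+=[-1.6363]  P^+=[0.0061]
step 2: x^-=[-1.6363]  P^-=[0.2761]  H_jac=[-3.2725]  S=[3.1067]  K=[-0.2908]  nu=[-3.9373]  x^+=[-0.4912]  P^+=[0.0133]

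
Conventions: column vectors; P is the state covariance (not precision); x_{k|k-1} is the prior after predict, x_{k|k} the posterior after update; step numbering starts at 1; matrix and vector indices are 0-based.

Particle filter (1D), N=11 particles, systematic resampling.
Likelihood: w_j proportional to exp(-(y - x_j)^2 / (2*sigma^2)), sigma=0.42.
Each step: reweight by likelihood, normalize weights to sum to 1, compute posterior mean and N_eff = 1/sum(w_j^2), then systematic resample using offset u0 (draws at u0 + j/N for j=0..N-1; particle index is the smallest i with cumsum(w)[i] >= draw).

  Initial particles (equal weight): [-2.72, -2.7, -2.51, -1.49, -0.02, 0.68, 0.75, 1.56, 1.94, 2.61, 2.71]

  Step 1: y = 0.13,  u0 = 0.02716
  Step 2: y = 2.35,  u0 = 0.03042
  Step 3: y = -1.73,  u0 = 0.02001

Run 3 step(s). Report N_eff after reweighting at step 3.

step 1: w=[0.0000, 0.0000, 0.0000, 0.0003, 0.5511, 0.2492, 0.1976, 0.0018, 0.0001, 0.0000, 0.0000]  mean=0.3090  Neff=2.4703  idx=[4, 4, 4, 4, 4, 4, 5, 5, 5, 6, 6]
step 2: w=[0.0000, 0.0000, 0.0000, 0.0000, 0.0000, 0.0000, 0.1464, 0.1464, 0.1464, 0.2802, 0.2802]  mean=0.7190  Neff=4.5178  idx=[6, 6, 7, 8, 8, 9, 9, 9, 10, 10, 10]
step 3: w=[0.1375, 0.1375, 0.1375, 0.1375, 0.1375, 0.0521, 0.0521, 0.0521, 0.0521, 0.0521, 0.0521]  mean=0.7019  Neff=9.0263  idx=[0, 0, 1, 2, 2, 3, 4, 4, 6, 7, 9]

N_eff = 9.0263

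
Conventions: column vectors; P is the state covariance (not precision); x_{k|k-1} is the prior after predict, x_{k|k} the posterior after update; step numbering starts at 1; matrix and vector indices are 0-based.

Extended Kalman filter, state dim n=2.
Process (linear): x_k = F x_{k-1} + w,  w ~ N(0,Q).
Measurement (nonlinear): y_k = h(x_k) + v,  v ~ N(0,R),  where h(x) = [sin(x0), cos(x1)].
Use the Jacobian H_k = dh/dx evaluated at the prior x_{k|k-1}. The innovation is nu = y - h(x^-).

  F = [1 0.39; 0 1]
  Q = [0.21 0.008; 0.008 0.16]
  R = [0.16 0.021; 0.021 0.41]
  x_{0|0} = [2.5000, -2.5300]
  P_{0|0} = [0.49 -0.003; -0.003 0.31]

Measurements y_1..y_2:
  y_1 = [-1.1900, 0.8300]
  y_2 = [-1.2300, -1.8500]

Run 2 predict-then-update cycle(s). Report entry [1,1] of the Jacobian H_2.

step 1: x^-=[1.5133, -2.5300]  P^-=[0.7448 0.1259; 0.1259 0.4700]  H_jac=[0.0575 0.0000; 0.0000 0.5742]  S=[0.1625 0.0252; 0.0252 0.5649]  K=[0.2453 0.1170; -0.0296 0.4790]  nu=[-2.1883, 1.6487]  x^+=[1.1694, -1.6754]  P^+=[0.7259 0.0925; 0.0925 0.3410]
step 2: x^-=[0.5160, -1.6754]  P^-=[1.0599 0.2335; 0.2335 0.5010]  H_jac=[0.8698 0.0000; 0.0000 0.9945]  S=[0.9619 0.2230; 0.2230 0.9055]  K=[0.9534 0.0217; 0.0887 0.5284]  nu=[-1.7234, -1.7456]  x^+=[-1.1649, -2.7505]  P^+=[0.1759 0.0291; 0.0291 0.2197]

H_jac[1,1] = 0.9945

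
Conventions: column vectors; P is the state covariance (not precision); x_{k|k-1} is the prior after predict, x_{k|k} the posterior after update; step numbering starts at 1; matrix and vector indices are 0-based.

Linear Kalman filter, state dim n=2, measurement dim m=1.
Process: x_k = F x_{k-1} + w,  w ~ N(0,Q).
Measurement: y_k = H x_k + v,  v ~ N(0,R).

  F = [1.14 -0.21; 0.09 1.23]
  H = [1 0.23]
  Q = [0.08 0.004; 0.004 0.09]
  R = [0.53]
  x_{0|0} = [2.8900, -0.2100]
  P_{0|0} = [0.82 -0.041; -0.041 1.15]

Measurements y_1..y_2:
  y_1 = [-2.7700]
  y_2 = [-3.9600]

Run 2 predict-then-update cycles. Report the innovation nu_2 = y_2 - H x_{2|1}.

step 1: x^-=[3.3387, 0.0018]  P^-=[1.2160 -0.2656; -0.2656 1.8274]  S=[1.7205]  K=[0.6713; 0.0899]  nu=[-6.1091]  x^+=[-0.7622, -0.5474]  P^+=[0.4407 -0.3695; -0.3695 1.8135]
step 2: x^-=[-0.7539, -0.7419]  P^-=[0.9097 -0.9303; -0.9303 2.7554]  S=[1.1575]  K=[0.6010; -0.2562]  nu=[-3.0354]  x^+=[-2.5783, 0.0357]  P^+=[0.4915 -0.7520; -0.7520 2.6794]

innov = [-3.0354]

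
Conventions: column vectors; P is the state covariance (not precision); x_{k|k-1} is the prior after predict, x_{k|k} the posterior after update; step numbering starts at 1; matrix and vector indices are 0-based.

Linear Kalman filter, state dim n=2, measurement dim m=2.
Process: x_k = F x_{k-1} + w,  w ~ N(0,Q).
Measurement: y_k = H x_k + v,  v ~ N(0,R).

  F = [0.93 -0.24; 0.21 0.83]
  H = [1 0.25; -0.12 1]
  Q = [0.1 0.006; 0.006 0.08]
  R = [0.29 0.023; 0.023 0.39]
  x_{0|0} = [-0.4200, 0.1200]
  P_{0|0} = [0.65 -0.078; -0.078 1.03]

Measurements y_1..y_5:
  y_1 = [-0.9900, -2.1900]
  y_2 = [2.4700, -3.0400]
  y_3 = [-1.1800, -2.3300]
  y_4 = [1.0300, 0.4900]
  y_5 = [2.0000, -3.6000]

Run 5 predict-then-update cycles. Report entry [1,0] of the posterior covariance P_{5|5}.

P_post[1,0] = -0.0035

step 1: x^-=[-0.4194, 0.0114]  P^-=[0.7563 -0.1285; -0.1285 0.7910]  S=[1.0315 0.0053; 0.0053 1.2228]  K=[0.7030 -0.1824; 0.0637 0.6593]  nu=[-0.5735, -2.2517]  x^+=[-0.4118, -1.5096]  P^+=[0.2072 -0.0301; -0.0301 0.2550]
step 2: x^-=[-0.0207, -1.3395]  P^-=[0.3073 -0.0260; -0.0260 0.2543]  S=[0.6002 0.0244; 0.0244 0.6550]  K=[0.5059 -0.1149; 0.0466 0.3913]  nu=[2.8256, -1.7030]  x^+=[1.6044, -1.8741]  P^+=[0.1479 -0.0154; -0.0154 0.1518]
step 3: x^-=[1.9419, -1.2186]  P^-=[0.2436 -0.0065; -0.0065 0.1857]  S=[0.5419 0.0339; 0.0339 0.5808]  K=[0.4520 -0.0879; 0.0538 0.3180]  nu=[-2.8173, -0.8784]  x^+=[0.7458, -1.6495]  P^+=[0.1311 -0.0082; -0.0082 0.1243]
step 4: x^-=[1.0895, -1.2124]  P^-=[0.2242 0.0010; 0.0010 0.1686]  S=[0.5252 0.0392; 0.0392 0.5615]  K=[0.4330 -0.0764; 0.0600 0.2958]  nu=[0.2436, 1.8332]  x^+=[1.0549, -0.6556]  P^+=[0.1250 -0.0048; -0.0048 0.1161]
step 5: x^-=[1.1385, -0.3226]  P^-=[0.2170 0.0038; 0.0038 0.1638]  S=[0.5191 0.0416; 0.0416 0.5561]  K=[0.4256 -0.0718; 0.0630 0.2891]  nu=[0.9422, -3.1407]  x^+=[1.7651, -1.1713]  P^+=[0.1226 -0.0035; -0.0035 0.1138]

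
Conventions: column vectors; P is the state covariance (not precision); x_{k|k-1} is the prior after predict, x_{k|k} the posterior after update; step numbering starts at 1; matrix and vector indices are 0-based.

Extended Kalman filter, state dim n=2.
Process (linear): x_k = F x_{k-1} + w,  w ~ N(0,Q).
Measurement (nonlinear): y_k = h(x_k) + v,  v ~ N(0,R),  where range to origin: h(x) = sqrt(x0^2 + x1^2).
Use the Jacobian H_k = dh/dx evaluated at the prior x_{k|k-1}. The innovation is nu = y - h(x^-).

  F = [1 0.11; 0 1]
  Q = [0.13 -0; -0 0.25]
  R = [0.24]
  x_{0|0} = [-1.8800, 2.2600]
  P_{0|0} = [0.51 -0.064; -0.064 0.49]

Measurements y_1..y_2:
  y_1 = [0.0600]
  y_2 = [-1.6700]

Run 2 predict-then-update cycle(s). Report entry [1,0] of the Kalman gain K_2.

K[1,0] = 0.4256

step 1: x^-=[-1.6314, 2.2600]  P^-=[0.6318 -0.0101; -0.0101 0.7400]  H_jac=[-0.5853 0.8108]  S=[0.9525]  K=[-0.3968; 0.6361]  nu=[-2.7273]  x^+=[-0.5491, 0.5251]  P^+=[0.4818 0.2304; 0.2304 0.3546]
step 2: x^-=[-0.4913, 0.5251]  P^-=[0.6668 0.2694; 0.2694 0.6046]  H_jac=[-0.6832 0.7302]  S=[0.6049]  K=[-0.4280; 0.4256]  nu=[-2.3891]  x^+=[0.5312, -0.4918]  P^+=[0.5560 0.3795; 0.3795 0.4950]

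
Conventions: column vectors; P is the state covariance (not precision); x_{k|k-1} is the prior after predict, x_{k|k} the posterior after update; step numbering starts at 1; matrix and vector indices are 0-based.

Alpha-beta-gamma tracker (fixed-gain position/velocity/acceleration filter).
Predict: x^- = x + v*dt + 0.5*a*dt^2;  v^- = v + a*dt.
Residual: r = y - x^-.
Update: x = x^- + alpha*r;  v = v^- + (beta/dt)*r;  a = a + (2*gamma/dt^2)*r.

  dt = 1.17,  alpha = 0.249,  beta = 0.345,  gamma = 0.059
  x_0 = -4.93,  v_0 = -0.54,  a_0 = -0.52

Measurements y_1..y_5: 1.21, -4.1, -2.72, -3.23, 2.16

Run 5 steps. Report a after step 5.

step 1: x_pred=-5.9177  r=7.1277  x^+=-4.1429  v^+=0.9534  a^+=0.0944
step 2: x_pred=-2.9629  r=-1.1371  x^+=-3.2460  v^+=0.7285  a^+=-0.0036
step 3: x_pred=-2.3961  r=-0.3239  x^+=-2.4768  v^+=0.6288  a^+=-0.0315
step 4: x_pred=-1.7627  r=-1.4673  x^+=-2.1280  v^+=0.1592  a^+=-0.1580
step 5: x_pred=-2.0499  r=4.2099  x^+=-1.0016  v^+=1.2157  a^+=0.2049

a_post = 0.2049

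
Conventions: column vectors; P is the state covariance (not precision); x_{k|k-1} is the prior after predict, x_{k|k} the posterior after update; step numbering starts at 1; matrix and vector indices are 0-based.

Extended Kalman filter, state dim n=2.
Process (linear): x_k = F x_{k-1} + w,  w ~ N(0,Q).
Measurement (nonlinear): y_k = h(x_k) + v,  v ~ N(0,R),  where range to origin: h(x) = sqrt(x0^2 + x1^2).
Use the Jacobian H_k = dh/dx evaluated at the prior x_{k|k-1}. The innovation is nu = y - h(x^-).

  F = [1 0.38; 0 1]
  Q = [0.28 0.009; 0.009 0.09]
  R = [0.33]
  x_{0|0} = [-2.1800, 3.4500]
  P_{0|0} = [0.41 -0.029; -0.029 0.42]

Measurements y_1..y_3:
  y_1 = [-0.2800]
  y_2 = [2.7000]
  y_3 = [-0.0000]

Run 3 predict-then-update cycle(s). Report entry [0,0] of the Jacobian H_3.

H_jac[0,0] = 0.3388

step 1: x^-=[-0.8690, 3.4500]  P^-=[0.7286 0.1396; 0.1396 0.5100]  H_jac=[-0.2443 0.9697]  S=[0.7869]  K=[-0.0541; 0.5851]  nu=[-3.8378]  x^+=[-0.6613, 1.2044]  P^+=[0.7263 0.1645; 0.1645 0.2406]
step 2: x^-=[-0.2036, 1.2044]  P^-=[1.1661 0.2649; 0.2649 0.3306]  H_jac=[-0.1667 0.9860]  S=[0.5967]  K=[0.1120; 0.4722]  nu=[1.4785]  x^+=[-0.0379, 1.9026]  P^+=[1.1586 0.2334; 0.2334 0.1975]
step 3: x^-=[0.6850, 1.9026]  P^-=[1.6445 0.3174; 0.3174 0.2875]  H_jac=[0.3388 0.9409]  S=[0.9756]  K=[0.8772; 0.3875]  nu=[-2.0222]  x^+=[-1.0887, 1.1190]  P^+=[0.8938 -0.0142; -0.0142 0.1410]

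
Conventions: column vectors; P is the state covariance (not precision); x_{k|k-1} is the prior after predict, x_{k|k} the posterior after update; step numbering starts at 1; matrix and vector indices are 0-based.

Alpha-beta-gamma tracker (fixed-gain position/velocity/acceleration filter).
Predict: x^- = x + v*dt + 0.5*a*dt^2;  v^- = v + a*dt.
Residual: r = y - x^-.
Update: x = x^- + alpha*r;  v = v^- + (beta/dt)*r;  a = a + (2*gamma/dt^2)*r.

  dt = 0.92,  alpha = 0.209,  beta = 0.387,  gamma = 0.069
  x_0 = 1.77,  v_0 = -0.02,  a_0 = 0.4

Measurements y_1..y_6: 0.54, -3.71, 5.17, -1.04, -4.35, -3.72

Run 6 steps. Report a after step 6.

a_post = -0.5978

step 1: x_pred=1.9209  r=-1.3809  x^+=1.6323  v^+=-0.2329  a^+=0.1749
step 2: x_pred=1.4920  r=-5.2020  x^+=0.4048  v^+=-2.2602  a^+=-0.6733
step 3: x_pred=-1.9596  r=7.1296  x^+=-0.4695  v^+=0.1194  a^+=0.4891
step 4: x_pred=-0.1527  r=-0.8873  x^+=-0.3381  v^+=0.1961  a^+=0.3445
step 5: x_pred=-0.0119  r=-4.3381  x^+=-0.9186  v^+=-1.3118  a^+=-0.3628
step 6: x_pred=-2.2790  r=-1.4410  x^+=-2.5802  v^+=-2.2518  a^+=-0.5978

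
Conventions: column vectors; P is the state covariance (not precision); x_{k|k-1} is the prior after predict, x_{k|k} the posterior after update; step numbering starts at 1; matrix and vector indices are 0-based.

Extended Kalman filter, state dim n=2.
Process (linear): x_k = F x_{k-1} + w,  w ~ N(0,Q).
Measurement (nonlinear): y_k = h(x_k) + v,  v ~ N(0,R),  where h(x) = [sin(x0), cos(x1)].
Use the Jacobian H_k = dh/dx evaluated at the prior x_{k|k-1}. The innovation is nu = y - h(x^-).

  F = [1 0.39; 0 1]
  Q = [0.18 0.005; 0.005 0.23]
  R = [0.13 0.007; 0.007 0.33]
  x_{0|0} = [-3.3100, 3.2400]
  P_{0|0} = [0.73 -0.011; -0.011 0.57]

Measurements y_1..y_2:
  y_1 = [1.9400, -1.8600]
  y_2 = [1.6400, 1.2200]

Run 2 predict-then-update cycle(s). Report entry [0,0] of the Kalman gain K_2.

step 1: x^-=[-2.0464, 3.2400]  P^-=[0.9881 0.2163; 0.2163 0.8000]  H_jac=[-0.4579 0.0000; 0.0000 0.0982]  S=[0.3372 -0.0027; -0.0027 0.3377]  K=[-1.3415 0.0521; -0.2919 0.2304]  nu=[2.8290, -0.8648]  x^+=[-5.8865, 2.2150]  P^+=[0.3801 0.0793; 0.0793 0.7530]
step 2: x^-=[-5.0227, 2.2150]  P^-=[0.7365 0.3780; 0.3780 0.9830]  H_jac=[0.3053 0.0000; 0.0000 -0.7996]  S=[0.1987 -0.0853; -0.0853 0.9584]  K=[1.0361 -0.2232; 0.2380 -0.7989]  nu=[0.6877, 1.8206]  x^+=[-4.7163, 0.9243]  P^+=[0.4361 0.0830; 0.0830 0.3276]

K[0,0] = 1.0361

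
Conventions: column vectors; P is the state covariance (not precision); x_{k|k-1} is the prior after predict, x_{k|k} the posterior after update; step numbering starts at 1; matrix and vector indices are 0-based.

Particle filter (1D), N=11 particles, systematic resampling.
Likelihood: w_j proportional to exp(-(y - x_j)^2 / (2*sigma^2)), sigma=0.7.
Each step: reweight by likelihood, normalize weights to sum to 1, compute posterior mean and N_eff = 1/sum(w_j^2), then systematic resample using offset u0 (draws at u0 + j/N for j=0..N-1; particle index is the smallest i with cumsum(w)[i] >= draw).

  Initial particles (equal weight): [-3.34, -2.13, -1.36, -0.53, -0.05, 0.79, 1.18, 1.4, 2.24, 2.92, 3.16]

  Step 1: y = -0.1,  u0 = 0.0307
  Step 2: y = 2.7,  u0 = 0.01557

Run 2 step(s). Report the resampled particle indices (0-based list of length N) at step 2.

step 1: w=[0.0000, 0.0054, 0.0713, 0.2982, 0.3593, 0.1605, 0.0677, 0.0363, 0.0013, 0.0000, 0.0000]  mean=-0.0239  Neff=3.9248  idx=[2, 3, 3, 3, 4, 4, 4, 4, 5, 5, 6]
step 2: w=[0.0000, 0.0002, 0.0002, 0.0002, 0.0031, 0.0031, 0.0031, 0.0031, 0.1669, 0.1669, 0.6535]  mean=1.0339  Neff=2.0715  idx=[8, 8, 9, 9, 10, 10, 10, 10, 10, 10, 10]

resampled_idx = [8, 8, 9, 9, 10, 10, 10, 10, 10, 10, 10]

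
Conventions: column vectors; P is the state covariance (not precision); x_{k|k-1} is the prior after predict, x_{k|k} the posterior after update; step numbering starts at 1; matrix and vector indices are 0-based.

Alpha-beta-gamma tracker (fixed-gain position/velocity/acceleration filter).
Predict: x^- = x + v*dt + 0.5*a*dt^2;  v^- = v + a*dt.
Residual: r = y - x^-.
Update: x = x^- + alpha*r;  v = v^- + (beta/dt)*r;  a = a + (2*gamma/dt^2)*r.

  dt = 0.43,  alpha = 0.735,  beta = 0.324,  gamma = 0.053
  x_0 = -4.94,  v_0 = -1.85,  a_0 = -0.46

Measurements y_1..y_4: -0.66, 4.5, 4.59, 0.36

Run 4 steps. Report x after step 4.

x_post = 2.6362

step 1: x_pred=-5.7780  r=5.1180  x^+=-2.0163  v^+=1.8086  a^+=2.4741
step 2: x_pred=-1.0099  r=5.5099  x^+=3.0399  v^+=7.0240  a^+=5.6328
step 3: x_pred=6.5810  r=-1.9910  x^+=5.1176  v^+=7.9460  a^+=4.4914
step 4: x_pred=8.9496  r=-8.5896  x^+=2.6362  v^+=3.4051  a^+=-0.4329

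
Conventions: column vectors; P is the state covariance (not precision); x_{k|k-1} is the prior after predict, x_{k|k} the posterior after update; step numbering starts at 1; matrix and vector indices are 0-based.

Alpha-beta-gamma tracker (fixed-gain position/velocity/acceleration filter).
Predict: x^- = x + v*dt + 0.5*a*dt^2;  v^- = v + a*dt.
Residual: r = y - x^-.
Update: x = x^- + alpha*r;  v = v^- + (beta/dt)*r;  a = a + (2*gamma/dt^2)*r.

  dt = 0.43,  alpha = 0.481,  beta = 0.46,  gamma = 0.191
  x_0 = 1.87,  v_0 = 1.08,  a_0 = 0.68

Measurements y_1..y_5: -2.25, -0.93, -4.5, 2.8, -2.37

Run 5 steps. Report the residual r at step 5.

resid = -1.4858

step 1: x_pred=2.3973  r=-4.6473  x^+=0.1619  v^+=-3.5991  a^+=-8.9212
step 2: x_pred=-2.2104  r=1.2804  x^+=-1.5945  v^+=-6.0654  a^+=-6.2758
step 3: x_pred=-4.7829  r=0.2829  x^+=-4.6468  v^+=-8.4614  a^+=-5.6914
step 4: x_pred=-8.8114  r=11.6114  x^+=-3.2263  v^+=1.5128  a^+=18.2975
step 5: x_pred=-0.8842  r=-1.4858  x^+=-1.5989  v^+=7.7913  a^+=15.2279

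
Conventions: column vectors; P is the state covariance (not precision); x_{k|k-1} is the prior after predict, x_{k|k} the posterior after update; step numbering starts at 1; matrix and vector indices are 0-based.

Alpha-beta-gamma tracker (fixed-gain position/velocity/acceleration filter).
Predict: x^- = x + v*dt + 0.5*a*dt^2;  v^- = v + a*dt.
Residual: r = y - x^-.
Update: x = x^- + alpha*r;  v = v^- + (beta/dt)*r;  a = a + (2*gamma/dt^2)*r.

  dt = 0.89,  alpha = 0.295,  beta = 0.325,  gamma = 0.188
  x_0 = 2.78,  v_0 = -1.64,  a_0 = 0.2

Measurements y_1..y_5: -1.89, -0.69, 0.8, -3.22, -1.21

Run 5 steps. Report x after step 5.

step 1: x_pred=1.3996  r=-3.2896  x^+=0.4292  v^+=-2.6633  a^+=-1.3615
step 2: x_pred=-2.4804  r=1.7904  x^+=-1.9522  v^+=-3.2212  a^+=-0.5117
step 3: x_pred=-5.0218  r=5.8218  x^+=-3.3043  v^+=-1.5507  a^+=2.2518
step 4: x_pred=-3.7926  r=0.5726  x^+=-3.6237  v^+=0.6625  a^+=2.5237
step 5: x_pred=-2.0345  r=0.8245  x^+=-1.7913  v^+=3.2097  a^+=2.9151

x_post = -1.7913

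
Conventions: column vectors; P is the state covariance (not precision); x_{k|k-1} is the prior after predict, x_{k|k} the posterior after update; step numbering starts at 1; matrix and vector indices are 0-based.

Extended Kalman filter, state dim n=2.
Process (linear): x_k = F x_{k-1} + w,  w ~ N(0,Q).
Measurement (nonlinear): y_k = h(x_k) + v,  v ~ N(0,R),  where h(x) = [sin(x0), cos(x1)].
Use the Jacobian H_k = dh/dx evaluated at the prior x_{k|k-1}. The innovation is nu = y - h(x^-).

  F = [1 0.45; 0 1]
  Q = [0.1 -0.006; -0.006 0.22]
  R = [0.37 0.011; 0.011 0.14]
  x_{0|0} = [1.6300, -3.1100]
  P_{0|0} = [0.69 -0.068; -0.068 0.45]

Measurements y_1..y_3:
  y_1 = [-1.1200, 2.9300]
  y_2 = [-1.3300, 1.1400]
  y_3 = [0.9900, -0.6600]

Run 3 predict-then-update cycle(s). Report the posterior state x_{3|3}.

x_post = [-0.4882, -0.6483]

step 1: x^-=[0.2305, -3.1100]  P^-=[0.8199 0.1285; 0.1285 0.6700]  H_jac=[0.9736 0.0000; 0.0000 0.0316]  S=[1.1471 0.0150; 0.0150 0.1407]  K=[0.6964 -0.0452; 0.1072 0.1391]  nu=[-1.3485, 3.9295]  x^+=[-0.8861, -2.7082]  P^+=[0.2642 0.0423; 0.0423 0.6536]
step 2: x^-=[-2.1048, -2.7082]  P^-=[0.5346 0.3305; 0.3305 0.8736]  H_jac=[-0.5090 0.0000; 0.0000 0.4199]  S=[0.5085 -0.0596; -0.0596 0.2941]  K=[-0.4915 0.3722; -0.1890 1.2093]  nu=[-0.4692, 2.0476]  x^+=[-1.1120, -0.1435]  P^+=[0.3492 0.1112; 0.1112 0.3982]
step 3: x^-=[-1.1766, -0.1435]  P^-=[0.6300 0.2844; 0.2844 0.6182]  H_jac=[0.3841 0.0000; 0.0000 0.1430]  S=[0.4629 0.0266; 0.0266 0.1526]  K=[0.5125 0.1771; 0.2047 0.5434]  nu=[1.9133, -1.6497]  x^+=[-0.4882, -0.6483]  P^+=[0.4988 0.2128; 0.2128 0.5478]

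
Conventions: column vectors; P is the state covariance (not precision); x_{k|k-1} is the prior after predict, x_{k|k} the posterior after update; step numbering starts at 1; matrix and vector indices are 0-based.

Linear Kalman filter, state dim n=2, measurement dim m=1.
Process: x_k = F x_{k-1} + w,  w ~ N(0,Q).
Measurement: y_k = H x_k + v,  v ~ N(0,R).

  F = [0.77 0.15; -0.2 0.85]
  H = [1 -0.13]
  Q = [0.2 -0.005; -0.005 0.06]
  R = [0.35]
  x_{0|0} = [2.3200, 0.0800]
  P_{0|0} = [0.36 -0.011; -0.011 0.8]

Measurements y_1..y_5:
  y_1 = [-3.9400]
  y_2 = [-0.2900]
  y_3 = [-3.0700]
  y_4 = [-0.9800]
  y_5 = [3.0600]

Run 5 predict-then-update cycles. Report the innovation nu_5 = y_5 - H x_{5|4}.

innov = [3.9110]

step 1: x^-=[1.7984, -0.3960]  P^-=[0.4289 0.0347; 0.0347 0.6561]  S=[0.7810]  K=[0.5434; -0.0648]  nu=[-5.7899]  x^+=[-1.3479, -0.0208]  P^+=[0.1983 0.0622; 0.0622 0.6529]
step 2: x^-=[-1.0410, 0.2519]  P^-=[0.3466 0.0865; 0.0865 0.5185]  S=[0.6829]  K=[0.4911; 0.0280]  nu=[0.7838]  x^+=[-0.6561, 0.2739]  P^+=[0.1819 0.0771; 0.0771 0.5179]
step 3: x^-=[-0.4641, 0.3640]  P^-=[0.3373 0.0812; 0.0812 0.4153]  S=[0.6732]  K=[0.4854; 0.0404]  nu=[-2.5586]  x^+=[-1.7060, 0.2606]  P^+=[0.1787 0.0680; 0.0680 0.4142]
step 4: x^-=[-1.2745, 0.5627]  P^-=[0.3310 0.0627; 0.0627 0.3433]  S=[0.6705]  K=[0.4815; 0.0270]  nu=[0.3677]  x^+=[-1.0975, 0.5726]  P^+=[0.1755 0.0540; 0.0540 0.3428]
step 5: x^-=[-0.7592, 0.7062]  P^-=[0.3243 0.0454; 0.0454 0.2963]  S=[0.6675]  K=[0.4770; 0.0103]  nu=[3.9110]  x^+=[1.1063, 0.7466]  P^+=[0.1724 0.0421; 0.0421 0.2962]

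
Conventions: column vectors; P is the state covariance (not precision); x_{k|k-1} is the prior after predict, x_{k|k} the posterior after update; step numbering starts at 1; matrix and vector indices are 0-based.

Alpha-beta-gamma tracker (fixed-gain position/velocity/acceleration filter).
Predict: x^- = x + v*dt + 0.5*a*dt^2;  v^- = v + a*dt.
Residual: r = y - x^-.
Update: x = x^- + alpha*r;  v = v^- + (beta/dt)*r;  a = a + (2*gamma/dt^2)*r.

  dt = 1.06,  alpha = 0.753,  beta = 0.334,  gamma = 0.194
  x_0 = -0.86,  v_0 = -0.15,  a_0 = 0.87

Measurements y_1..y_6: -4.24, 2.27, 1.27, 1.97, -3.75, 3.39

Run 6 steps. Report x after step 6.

step 1: x_pred=-0.5302  r=-3.7098  x^+=-3.3237  v^+=-0.3967  a^+=-0.4111
step 2: x_pred=-3.9751  r=6.2451  x^+=0.7274  v^+=1.1354  a^+=1.7455
step 3: x_pred=2.9116  r=-1.6416  x^+=1.6755  v^+=2.4684  a^+=1.1786
step 4: x_pred=4.9541  r=-2.9841  x^+=2.7071  v^+=2.7775  a^+=0.1482
step 5: x_pred=5.7344  r=-9.4844  x^+=-1.4073  v^+=-0.0540  a^+=-3.1270
step 6: x_pred=-3.2213  r=6.6113  x^+=1.7570  v^+=-1.2854  a^+=-0.8440

x_post = 1.7570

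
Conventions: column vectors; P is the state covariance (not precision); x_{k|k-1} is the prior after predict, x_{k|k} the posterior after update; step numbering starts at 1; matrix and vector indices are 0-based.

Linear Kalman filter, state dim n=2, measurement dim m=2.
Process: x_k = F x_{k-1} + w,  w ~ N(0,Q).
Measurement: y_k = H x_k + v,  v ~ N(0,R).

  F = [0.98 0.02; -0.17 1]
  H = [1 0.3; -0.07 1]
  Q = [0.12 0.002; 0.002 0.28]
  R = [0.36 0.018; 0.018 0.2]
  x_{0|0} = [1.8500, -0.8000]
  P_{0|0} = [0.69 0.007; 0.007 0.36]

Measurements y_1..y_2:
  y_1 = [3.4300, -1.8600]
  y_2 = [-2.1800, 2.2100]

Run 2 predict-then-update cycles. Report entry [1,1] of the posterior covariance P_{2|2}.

step 1: x^-=[1.7970, -1.1145]  P^-=[0.7831 -0.0989; -0.0989 0.6576]  S=[1.1429 0.0636; 0.0636 0.8752]  K=[0.6717 -0.2245; 0.0440 0.7560]  nu=[1.9674, -0.6197]  x^+=[3.2576, -1.4965]  P^+=[0.2425 -0.0158; -0.0158 0.1509]
step 2: x^-=[3.1625, -2.0503]  P^-=[0.3524 -0.0508; -0.0508 0.4433]  S=[0.7217 0.0765; 0.0765 0.6521]  K=[0.4854 -0.1728; 0.0417 0.6803]  nu=[-4.7274, 4.4816]  x^+=[0.0936, 0.8017]  P^+=[0.1757 -0.0135; -0.0135 0.1359]

P_post[1,1] = 0.1359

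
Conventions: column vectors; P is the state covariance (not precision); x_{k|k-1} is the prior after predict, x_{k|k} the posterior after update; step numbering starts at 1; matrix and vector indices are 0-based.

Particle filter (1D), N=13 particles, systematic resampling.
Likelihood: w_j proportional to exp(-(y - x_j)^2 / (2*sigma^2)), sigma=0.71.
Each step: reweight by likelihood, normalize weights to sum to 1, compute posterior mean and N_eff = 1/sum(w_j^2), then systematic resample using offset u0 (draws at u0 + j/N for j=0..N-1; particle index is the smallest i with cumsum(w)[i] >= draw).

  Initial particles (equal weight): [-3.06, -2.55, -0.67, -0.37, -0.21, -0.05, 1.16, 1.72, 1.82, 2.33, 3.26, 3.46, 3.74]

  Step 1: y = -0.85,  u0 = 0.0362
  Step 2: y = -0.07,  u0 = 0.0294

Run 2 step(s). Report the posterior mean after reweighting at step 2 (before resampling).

post_mean = -0.3462

step 1: w=[0.0026, 0.0187, 0.3180, 0.2613, 0.2187, 0.1740, 0.0060, 0.0005, 0.0003, 0.0000, 0.0000, 0.0000, 0.0000]  mean=-0.4116  Neff=4.0341  idx=[2, 2, 2, 2, 3, 3, 3, 3, 4, 4, 4, 5, 5]
step 2: w=[0.0614, 0.0614, 0.0614, 0.0614, 0.0802, 0.0802, 0.0802, 0.0802, 0.0860, 0.0860, 0.0860, 0.0877, 0.0877]  mean=-0.3462  Neff=12.7528  idx=[0, 1, 2, 4, 5, 6, 7, 8, 8, 9, 10, 11, 12]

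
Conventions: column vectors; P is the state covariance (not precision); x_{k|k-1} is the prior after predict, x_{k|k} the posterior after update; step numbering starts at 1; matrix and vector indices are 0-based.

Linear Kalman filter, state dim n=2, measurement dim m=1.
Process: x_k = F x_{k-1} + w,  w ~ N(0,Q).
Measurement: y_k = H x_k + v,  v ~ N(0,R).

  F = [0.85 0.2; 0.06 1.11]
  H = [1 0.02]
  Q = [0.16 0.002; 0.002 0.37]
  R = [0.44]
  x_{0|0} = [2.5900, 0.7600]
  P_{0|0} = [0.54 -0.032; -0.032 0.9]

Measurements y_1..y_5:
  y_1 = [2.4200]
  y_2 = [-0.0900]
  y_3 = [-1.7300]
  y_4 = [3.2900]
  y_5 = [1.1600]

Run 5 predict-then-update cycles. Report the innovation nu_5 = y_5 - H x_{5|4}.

step 1: x^-=[2.3535, 0.9990]  P^-=[0.5753 0.1988; 0.1988 1.4766]  S=[1.0238]  K=[0.5658; 0.2230]  nu=[0.0465]  x^+=[2.3798, 1.0094]  P^+=[0.2475 0.0696; 0.0696 1.4257]
step 2: x^-=[2.2247, 1.2632]  P^-=[0.4195 0.3976; 0.3976 2.1367]  S=[0.8763]  K=[0.4878; 0.5025]  nu=[-2.3400]  x^+=[1.0832, 0.0873]  P^+=[0.2110 0.1828; 0.1828 1.9154]
step 3: x^-=[0.9382, 0.1619]  P^-=[0.4512 0.6127; 0.6127 2.7551]  S=[0.9168]  K=[0.5055; 0.7283]  nu=[-2.6714]  x^+=[-0.4123, -1.7838]  P^+=[0.2169 0.2751; 0.2751 2.2688]
step 4: x^-=[-0.7072, -2.0047]  P^-=[0.5010 0.7796; 0.7796 3.2028]  S=[0.9735]  K=[0.5307; 0.8666]  nu=[4.0373]  x^+=[1.4353, 1.4941]  P^+=[0.2269 0.3319; 0.3319 2.4717]
step 5: x^-=[1.5188, 1.7445]  P^-=[0.5356 0.8794; 0.8794 3.4603]  S=[1.0122]  K=[0.5465; 0.9372]  nu=[-0.3937]  x^+=[1.3036, 1.3755]  P^+=[0.2333 0.3609; 0.3609 2.5713]

innov = [-0.3937]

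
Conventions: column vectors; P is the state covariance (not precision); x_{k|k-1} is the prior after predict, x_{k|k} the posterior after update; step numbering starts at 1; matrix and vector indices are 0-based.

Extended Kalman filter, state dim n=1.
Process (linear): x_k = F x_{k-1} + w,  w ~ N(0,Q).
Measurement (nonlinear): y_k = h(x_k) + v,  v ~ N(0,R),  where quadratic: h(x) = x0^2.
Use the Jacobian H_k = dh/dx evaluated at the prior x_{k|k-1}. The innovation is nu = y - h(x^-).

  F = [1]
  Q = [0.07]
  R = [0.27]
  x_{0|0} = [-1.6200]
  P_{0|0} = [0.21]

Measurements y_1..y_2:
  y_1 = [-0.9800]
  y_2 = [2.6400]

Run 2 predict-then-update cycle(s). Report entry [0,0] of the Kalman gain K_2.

K[0,0] = -0.2776

step 1: x^-=[-1.6200]  P^-=[0.2800]  H_jac=[-3.2400]  S=[3.2093]  K=[-0.2827]  nu=[-3.6044]  x^+=[-0.6011]  P^+=[0.0236]
step 2: x^-=[-0.6011]  P^-=[0.0936]  H_jac=[-1.2022]  S=[0.4052]  K=[-0.2776]  nu=[2.2787]  x^+=[-1.2336]  P^+=[0.0623]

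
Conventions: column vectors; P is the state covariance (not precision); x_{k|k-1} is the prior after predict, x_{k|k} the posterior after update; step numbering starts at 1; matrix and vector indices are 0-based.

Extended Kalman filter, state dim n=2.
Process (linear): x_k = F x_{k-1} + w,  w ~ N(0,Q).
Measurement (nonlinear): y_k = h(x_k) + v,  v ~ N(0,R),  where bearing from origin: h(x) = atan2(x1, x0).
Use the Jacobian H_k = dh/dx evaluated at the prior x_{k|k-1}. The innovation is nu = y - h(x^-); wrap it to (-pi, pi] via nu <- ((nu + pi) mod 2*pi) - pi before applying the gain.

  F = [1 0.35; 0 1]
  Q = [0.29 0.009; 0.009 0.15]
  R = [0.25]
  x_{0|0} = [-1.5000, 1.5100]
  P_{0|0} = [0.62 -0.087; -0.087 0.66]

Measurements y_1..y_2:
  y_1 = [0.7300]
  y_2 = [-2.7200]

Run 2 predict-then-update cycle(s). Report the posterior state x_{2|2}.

x_post = [-0.8070, 2.8518]

step 1: x^-=[-0.9715, 1.5100]  P^-=[0.9300 0.1530; 0.1530 0.8100]  H_jac=[-0.4684 -0.3013]  S=[0.5708]  K=[-0.8439; -0.5532]  nu=[-1.4125]  x^+=[0.2205, 2.2914]  P^+=[0.5235 -0.1135; -0.1135 0.6353]
step 2: x^-=[1.0225, 2.2914]  P^-=[0.8119 0.1179; 0.1179 0.7853]  H_jac=[-0.3639 0.1624]  S=[0.3643]  K=[-0.7585; 0.2323]  nu=[2.4121]  x^+=[-0.8070, 2.8518]  P^+=[0.6023 0.1821; 0.1821 0.7657]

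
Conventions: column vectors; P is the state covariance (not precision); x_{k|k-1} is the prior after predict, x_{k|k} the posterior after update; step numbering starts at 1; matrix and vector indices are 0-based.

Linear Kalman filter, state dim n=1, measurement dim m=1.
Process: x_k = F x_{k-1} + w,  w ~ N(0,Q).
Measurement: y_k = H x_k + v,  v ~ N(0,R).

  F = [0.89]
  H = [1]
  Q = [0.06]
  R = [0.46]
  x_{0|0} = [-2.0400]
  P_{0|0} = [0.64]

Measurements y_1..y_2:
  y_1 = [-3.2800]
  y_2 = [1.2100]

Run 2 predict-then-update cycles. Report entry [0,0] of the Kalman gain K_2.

step 1: x^-=[-1.8156]  P^-=[0.5669]  S=[1.0269]  K=[0.5521]  nu=[-1.4644]  x^+=[-2.6240]  P^+=[0.2540]
step 2: x^-=[-2.3354]  P^-=[0.2612]  S=[0.7212]  K=[0.3621]  nu=[3.5454]  x^+=[-1.0515]  P^+=[0.1666]

K[0,0] = 0.3621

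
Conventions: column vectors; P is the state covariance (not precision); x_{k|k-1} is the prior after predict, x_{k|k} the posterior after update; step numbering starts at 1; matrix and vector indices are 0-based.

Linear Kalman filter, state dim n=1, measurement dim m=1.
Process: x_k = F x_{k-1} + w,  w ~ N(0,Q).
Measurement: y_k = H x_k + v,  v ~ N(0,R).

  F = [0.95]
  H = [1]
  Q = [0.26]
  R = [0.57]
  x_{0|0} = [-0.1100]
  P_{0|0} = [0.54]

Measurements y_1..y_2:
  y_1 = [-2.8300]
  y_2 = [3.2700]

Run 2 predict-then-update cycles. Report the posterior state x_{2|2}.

x_post = [0.8118]

step 1: x^-=[-0.1045]  P^-=[0.7473]  S=[1.3173]  K=[0.5673]  nu=[-2.7255]  x^+=[-1.6507]  P^+=[0.3234]
step 2: x^-=[-1.5682]  P^-=[0.5518]  S=[1.1218]  K=[0.4919]  nu=[4.8382]  x^+=[0.8118]  P^+=[0.2804]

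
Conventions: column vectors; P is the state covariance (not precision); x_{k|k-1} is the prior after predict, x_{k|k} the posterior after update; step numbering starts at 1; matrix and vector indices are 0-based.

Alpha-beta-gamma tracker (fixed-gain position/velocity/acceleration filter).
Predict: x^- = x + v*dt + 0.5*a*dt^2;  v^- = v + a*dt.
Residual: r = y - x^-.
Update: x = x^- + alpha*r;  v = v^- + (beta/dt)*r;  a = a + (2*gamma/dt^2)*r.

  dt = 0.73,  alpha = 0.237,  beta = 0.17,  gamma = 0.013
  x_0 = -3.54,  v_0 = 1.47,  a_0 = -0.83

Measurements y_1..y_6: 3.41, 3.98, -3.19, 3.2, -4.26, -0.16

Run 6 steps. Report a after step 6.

step 1: x_pred=-2.6881  r=6.0981  x^+=-1.2428  v^+=2.2842  a^+=-0.5325
step 2: x_pred=0.2828  r=3.6972  x^+=1.1590  v^+=2.7565  a^+=-0.3521
step 3: x_pred=3.0774  r=-6.2674  x^+=1.5921  v^+=1.0399  a^+=-0.6579
step 4: x_pred=2.1759  r=1.0241  x^+=2.4186  v^+=0.7982  a^+=-0.6079
step 5: x_pred=2.8393  r=-7.0993  x^+=1.1568  v^+=-1.2989  a^+=-0.9543
step 6: x_pred=-0.0457  r=-0.1143  x^+=-0.0728  v^+=-2.0221  a^+=-0.9599

a_post = -0.9599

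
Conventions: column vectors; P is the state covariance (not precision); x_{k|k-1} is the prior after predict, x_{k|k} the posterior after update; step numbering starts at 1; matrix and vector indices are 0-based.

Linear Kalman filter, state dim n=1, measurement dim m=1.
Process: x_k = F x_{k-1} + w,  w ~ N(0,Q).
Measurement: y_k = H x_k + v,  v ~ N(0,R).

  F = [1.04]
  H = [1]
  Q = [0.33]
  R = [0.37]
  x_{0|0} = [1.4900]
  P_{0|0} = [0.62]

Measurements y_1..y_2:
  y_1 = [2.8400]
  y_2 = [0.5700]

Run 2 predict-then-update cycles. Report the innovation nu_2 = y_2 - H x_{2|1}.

step 1: x^-=[1.5496]  P^-=[1.0006]  S=[1.3706]  K=[0.7300]  nu=[1.2904]  x^+=[2.4916]  P^+=[0.2701]
step 2: x^-=[2.5913]  P^-=[0.6222]  S=[0.9922]  K=[0.6271]  nu=[-2.0213]  x^+=[1.3238]  P^+=[0.2320]

innov = [-2.0213]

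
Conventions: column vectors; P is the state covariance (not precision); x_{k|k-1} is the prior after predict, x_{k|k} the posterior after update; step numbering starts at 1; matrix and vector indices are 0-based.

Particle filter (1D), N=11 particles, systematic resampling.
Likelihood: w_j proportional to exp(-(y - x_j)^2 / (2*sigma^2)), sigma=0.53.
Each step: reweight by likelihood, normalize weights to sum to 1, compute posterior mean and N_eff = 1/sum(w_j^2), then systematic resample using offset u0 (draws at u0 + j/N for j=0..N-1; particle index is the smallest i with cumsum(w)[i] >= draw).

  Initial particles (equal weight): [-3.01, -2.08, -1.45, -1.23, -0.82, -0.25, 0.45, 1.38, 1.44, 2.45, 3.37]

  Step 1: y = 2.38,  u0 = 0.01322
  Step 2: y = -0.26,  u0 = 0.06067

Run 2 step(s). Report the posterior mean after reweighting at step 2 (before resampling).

post_mean = 1.3962

step 1: w=[0.0000, 0.0000, 0.0000, 0.0000, 0.0000, 0.0000, 0.0009, 0.1093, 0.1344, 0.6423, 0.1132]  mean=2.2998  Neff=2.1962  idx=[7, 7, 8, 9, 9, 9, 9, 9, 9, 9, 10]
step 2: w=[0.3701, 0.3701, 0.2591, 0.0001, 0.0001, 0.0001, 0.0001, 0.0001, 0.0001, 0.0001, 0.0000]  mean=1.3962  Neff=2.9315  idx=[0, 0, 0, 0, 1, 1, 1, 1, 2, 2, 2]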